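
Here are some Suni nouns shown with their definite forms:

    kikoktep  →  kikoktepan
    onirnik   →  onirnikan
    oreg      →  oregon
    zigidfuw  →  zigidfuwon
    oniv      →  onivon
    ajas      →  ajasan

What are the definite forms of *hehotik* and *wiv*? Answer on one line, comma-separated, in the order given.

Looking at the final consonant of each stem: -an when the stem ends in a voiceless consonant (*kikoktep*, *onirnik*, *ajas*); -on when the stem ends in a voiced consonant (*oreg*, *zigidfuw*, *oniv*).
*hehotik*: final consonant = /k/, voiceless → -an → *hehotikan*.
The final consonant of *wiv* is /v/, which is voiced, so the suffix is -on, giving *wivon*.

hehotikan, wivon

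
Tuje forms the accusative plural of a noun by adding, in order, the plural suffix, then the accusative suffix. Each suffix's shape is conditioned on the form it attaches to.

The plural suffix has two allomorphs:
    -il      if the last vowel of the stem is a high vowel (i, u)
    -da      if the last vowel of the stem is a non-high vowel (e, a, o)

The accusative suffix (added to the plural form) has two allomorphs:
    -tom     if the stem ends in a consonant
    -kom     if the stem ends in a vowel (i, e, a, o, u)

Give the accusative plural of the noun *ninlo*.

The last vowel of *ninlo* is /o/, which is a non-high vowel, so the plural suffix is -da, giving *ninloda*.
The final sound of the plural form *ninloda* is /a/, which is a vowel, so the accusative suffix is -kom, giving *ninlodakom*.

ninlodakom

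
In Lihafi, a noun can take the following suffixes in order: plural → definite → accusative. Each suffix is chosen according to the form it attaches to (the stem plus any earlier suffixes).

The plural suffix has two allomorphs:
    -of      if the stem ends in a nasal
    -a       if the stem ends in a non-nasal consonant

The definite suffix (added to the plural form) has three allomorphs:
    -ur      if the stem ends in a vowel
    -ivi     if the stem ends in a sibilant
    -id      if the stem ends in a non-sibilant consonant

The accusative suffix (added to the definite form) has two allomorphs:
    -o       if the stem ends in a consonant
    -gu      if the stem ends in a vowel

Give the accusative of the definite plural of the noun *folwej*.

folwejauro

The final consonant of *folwej* is /j/, which is non-nasal, so the plural suffix is -a, giving *folweja*.
The final sound of the plural form *folweja* is /a/, which is a vowel, so the definite suffix is -ur, giving *folwejaur*.
The definite form *folwejaur*: final sound = /r/, a consonant → -o → *folwejauro*.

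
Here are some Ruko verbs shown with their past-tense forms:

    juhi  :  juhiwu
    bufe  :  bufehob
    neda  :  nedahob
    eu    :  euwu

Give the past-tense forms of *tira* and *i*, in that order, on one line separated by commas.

tirahob, iwu

Looking at the last vowel of each stem: -wu when the last vowel of the stem is a high vowel (*juhi*, *eu*); -hob when the last vowel of the stem is a non-high vowel (*bufe*, *neda*).
The last vowel of *tira* is /a/, which is a non-high vowel, so the suffix is -hob, giving *tirahob*.
*i*: last vowel = /i/, a high vowel → -wu → *iwu*.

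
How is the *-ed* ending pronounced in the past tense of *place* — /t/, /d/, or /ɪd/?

/t/

The stem *place* ends in a voiceless consonant other than /t/.
The -ed suffix is realized as /ɪd/ after /t, d/; as /t/ after other voiceless consonants; and as /d/ after other voiced sounds.
So -ed on *place* is pronounced /t/.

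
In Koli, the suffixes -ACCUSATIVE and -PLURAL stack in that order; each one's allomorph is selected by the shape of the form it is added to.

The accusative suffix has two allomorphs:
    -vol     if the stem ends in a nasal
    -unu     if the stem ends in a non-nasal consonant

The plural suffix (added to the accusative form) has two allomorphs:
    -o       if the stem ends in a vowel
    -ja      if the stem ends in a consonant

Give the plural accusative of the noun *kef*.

*kef*: final consonant = /f/, non-nasal → -unu → *kefunu*.
The final sound of the accusative form *kefunu* is /u/, which is a vowel, so the plural suffix is -o, giving *kefunuo*.

kefunuo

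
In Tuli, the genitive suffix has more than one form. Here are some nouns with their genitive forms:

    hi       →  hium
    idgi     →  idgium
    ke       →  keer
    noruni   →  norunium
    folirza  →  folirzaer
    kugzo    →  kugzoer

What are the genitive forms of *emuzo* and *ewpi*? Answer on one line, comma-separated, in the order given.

emuzoer, ewpium

The suffix is conditioned by the last vowel: -um when the last vowel of the stem is a high vowel (*hi*, *idgi*, *noruni*); -er when the last vowel of the stem is a non-high vowel (*ke*, *folirza*, *kugzo*).
*emuzo*: last vowel = /o/, a non-high vowel → -er → *emuzoer*.
Since the last vowel of *ewpi* is /i/ (a high vowel), it takes -um, giving *ewpium*.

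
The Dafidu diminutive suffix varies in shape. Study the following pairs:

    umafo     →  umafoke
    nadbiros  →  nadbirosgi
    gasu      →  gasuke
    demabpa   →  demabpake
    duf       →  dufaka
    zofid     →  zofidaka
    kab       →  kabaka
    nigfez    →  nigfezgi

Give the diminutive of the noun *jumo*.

jumoke

Looking at the final sound of each stem: -gi when the stem ends in a sibilant (*nadbiros*, *nigfez*); -aka when the stem ends in a non-sibilant consonant (*duf*, *zofid*, *kab*); -ke when the stem ends in a vowel (*umafo*, *gasu*, *demabpa*).
The final sound of *jumo* is /o/, which is a vowel, so the suffix is -ke, giving *jumoke*.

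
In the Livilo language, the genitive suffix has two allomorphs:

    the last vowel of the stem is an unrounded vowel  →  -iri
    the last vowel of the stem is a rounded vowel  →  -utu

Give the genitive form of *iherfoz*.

*iherfoz* — last vowel /o/ (a rounded vowel) → -utu → *iherfozutu*.

iherfozutu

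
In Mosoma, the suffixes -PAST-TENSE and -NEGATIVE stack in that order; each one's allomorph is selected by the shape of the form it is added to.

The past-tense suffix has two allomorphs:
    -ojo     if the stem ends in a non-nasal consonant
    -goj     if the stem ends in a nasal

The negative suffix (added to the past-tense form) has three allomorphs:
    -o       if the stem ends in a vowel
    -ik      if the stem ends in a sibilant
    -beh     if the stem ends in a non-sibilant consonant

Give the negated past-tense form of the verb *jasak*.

jasakojoo

Since the final consonant of *jasak* is /k/ (non-nasal), it takes -ojo, giving *jasakojo*.
Since the final sound of the past-tense form *jasakojo* is /o/ (a vowel), it takes -o, giving *jasakojoo*.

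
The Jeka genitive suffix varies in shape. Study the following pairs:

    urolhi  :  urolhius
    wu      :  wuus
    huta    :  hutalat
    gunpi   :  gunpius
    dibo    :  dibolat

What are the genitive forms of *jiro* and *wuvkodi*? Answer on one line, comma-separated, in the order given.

Looking at the last vowel of each stem: -us when the last vowel of the stem is a high vowel (*urolhi*, *wu*, *gunpi*); -lat when the last vowel of the stem is a non-high vowel (*huta*, *dibo*).
The last vowel of *jiro* is /o/, which is a non-high vowel, so the suffix is -lat, giving *jirolat*.
Since the last vowel of *wuvkodi* is /i/ (a high vowel), it takes -us, giving *wuvkodius*.

jirolat, wuvkodius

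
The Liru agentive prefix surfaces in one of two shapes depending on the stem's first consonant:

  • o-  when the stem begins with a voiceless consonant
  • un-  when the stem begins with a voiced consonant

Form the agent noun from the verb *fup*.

The first consonant of *fup* is /f/, which is voiceless, so the prefix is o-, giving *ofup*.

ofup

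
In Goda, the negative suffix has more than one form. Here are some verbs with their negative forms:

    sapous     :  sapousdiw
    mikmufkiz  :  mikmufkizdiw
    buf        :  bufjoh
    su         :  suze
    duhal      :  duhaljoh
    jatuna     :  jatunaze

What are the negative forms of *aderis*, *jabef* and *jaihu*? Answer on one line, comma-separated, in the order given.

The pattern is sibilance of the final sound: -diw when the stem ends in a sibilant (*sapous*, *mikmufkiz*); -joh when the stem ends in a non-sibilant consonant (*buf*, *duhal*); -ze when the stem ends in a vowel (*su*, *jatuna*).
*aderis* — final sound /s/ (a sibilant) → -diw → *aderisdiw*.
The final sound of *jabef* is /f/, which is a non-sibilant consonant, so the suffix is -joh, giving *jabefjoh*.
The final sound of *jaihu* is /u/, which is a vowel, so the suffix is -ze, giving *jaihuze*.

aderisdiw, jabefjoh, jaihuze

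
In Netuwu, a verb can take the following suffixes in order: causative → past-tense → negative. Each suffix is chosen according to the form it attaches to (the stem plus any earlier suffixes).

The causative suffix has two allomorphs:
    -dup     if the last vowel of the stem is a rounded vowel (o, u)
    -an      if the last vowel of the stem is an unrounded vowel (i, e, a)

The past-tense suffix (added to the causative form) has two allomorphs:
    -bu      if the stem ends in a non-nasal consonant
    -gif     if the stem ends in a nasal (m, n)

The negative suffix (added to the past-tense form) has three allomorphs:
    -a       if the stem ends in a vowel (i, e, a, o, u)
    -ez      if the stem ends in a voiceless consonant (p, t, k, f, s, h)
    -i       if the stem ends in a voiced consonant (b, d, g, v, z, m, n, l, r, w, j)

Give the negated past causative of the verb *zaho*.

zahodupbua

Since the last vowel of *zaho* is /o/ (a rounded vowel), it takes -dup, giving *zahodup*.
The final consonant of the causative form *zahodup* is /p/, which is non-nasal, so the past-tense suffix is -bu, giving *zahodupbu*.
The past-tense form *zahodupbu* — final sound /u/ (a vowel) → -a → *zahodupbua*.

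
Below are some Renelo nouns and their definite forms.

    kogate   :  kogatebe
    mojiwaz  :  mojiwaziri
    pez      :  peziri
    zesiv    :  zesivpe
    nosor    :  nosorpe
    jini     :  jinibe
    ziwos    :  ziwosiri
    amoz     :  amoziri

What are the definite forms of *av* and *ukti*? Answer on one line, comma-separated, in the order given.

Looking at the final sound of each stem: -iri when the stem ends in a sibilant (*mojiwaz*, *pez*, *ziwos*, *amoz*); -pe when the stem ends in a non-sibilant consonant (*zesiv*, *nosor*); -be when the stem ends in a vowel (*kogate*, *jini*).
*av*: final sound = /v/, a non-sibilant consonant → -pe → *avpe*.
Since the final sound of *ukti* is /i/ (a vowel), it takes -be, giving *uktibe*.

avpe, uktibe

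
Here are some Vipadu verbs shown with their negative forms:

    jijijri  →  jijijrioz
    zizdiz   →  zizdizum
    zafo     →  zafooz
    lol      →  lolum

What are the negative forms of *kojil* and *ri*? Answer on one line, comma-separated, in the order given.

kojilum, rioz

The alternation tracks the final sound of the stem — -um when the stem ends in a consonant (*zizdiz*, *lol*); -oz when the stem ends in a vowel (*jijijri*, *zafo*).
Since the final sound of *kojil* is /l/ (a consonant), it takes -um, giving *kojilum*.
Since the final sound of *ri* is /i/ (a vowel), it takes -oz, giving *rioz*.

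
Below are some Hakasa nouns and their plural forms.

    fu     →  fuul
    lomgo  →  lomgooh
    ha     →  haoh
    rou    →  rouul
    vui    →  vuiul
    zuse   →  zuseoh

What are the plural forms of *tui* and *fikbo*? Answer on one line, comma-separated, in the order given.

tuiul, fikbooh

Looking at the last vowel of each stem: -ul when the last vowel of the stem is a high vowel (*fu*, *rou*, *vui*); -oh when the last vowel of the stem is a non-high vowel (*lomgo*, *ha*, *zuse*).
*tui* — last vowel /i/ (a high vowel) → -ul → *tuiul*.
Since the last vowel of *fikbo* is /o/ (a non-high vowel), it takes -oh, giving *fikbooh*.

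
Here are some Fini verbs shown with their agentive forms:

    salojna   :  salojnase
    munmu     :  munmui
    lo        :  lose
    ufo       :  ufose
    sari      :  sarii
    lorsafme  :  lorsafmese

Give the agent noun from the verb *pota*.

potase

The alternation tracks the last vowel of the stem — -i when the last vowel of the stem is a high vowel (*munmu*, *sari*); -se when the last vowel of the stem is a non-high vowel (*salojna*, *lo*, *ufo*, *lorsafme*).
*pota*: last vowel = /a/, a non-high vowel → -se → *potase*.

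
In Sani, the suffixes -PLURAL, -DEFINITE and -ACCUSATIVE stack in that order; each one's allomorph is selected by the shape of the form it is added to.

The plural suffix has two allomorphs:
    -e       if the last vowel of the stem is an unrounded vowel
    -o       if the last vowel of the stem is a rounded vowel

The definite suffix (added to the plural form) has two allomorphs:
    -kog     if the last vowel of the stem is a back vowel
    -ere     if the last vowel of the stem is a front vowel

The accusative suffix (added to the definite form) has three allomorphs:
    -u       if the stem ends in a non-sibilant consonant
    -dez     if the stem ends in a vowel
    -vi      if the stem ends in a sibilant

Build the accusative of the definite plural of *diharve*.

diharveeeredez

Since the last vowel of *diharve* is /e/ (an unrounded vowel), it takes -e, giving *diharvee*.
The plural form *diharvee*: last vowel = /e/, a front vowel → -ere → *diharveeere*.
Since the final sound of the definite form *diharveeere* is /e/ (a vowel), it takes -dez, giving *diharveeeredez*.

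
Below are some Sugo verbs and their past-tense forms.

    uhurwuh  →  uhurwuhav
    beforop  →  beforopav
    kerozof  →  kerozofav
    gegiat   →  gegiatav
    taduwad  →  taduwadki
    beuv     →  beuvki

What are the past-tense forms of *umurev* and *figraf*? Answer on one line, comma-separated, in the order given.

umurevki, figrafav

The pattern is voicing of the final consonant: -av when the stem ends in a voiceless consonant (*uhurwuh*, *beforop*, *kerozof*, *gegiat*); -ki when the stem ends in a voiced consonant (*taduwad*, *beuv*).
*umurev* — final consonant /v/ (voiced) → -ki → *umurevki*.
Since the final consonant of *figraf* is /f/ (voiceless), it takes -av, giving *figrafav*.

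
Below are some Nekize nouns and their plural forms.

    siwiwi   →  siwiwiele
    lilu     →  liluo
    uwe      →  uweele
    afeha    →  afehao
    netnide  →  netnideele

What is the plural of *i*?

iele

The suffix is conditioned by the last vowel: -ele when the last vowel of the stem is a front vowel (*siwiwi*, *uwe*, *netnide*); -o when the last vowel of the stem is a back vowel (*lilu*, *afeha*).
Since the last vowel of *i* is /i/ (a front vowel), it takes -ele, giving *iele*.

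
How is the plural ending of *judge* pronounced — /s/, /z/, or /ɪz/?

/ɪz/

The stem *judge* ends in a sibilant (/s, z, ʃ, ʒ, tʃ, dʒ/).
The plural suffix surfaces as /ɪz/ after sibilants, /s/ after other voiceless consonants, and /z/ after other voiced sounds.
So the plural -s on *judge* is pronounced /ɪz/.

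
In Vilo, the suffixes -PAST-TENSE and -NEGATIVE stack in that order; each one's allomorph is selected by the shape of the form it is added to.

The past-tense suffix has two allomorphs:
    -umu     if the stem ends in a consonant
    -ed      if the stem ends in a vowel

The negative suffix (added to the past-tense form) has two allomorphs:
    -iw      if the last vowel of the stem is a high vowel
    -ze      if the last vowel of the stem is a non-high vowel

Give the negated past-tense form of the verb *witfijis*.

*witfijis* — final sound /s/ (a consonant) → -umu → *witfijisumu*.
The last vowel of the past-tense form *witfijisumu* is /u/, which is a high vowel, so the negative suffix is -iw, giving *witfijisumuiw*.

witfijisumuiw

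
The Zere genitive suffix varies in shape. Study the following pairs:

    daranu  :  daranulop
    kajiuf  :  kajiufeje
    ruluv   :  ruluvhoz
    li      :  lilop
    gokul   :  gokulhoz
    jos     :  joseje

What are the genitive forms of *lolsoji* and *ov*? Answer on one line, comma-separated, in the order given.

The alternation tracks the final sound of the stem — -eje when the stem ends in a voiceless consonant (*kajiuf*, *jos*); -hoz when the stem ends in a voiced consonant (*ruluv*, *gokul*); -lop when the stem ends in a vowel (*daranu*, *li*).
Since the final sound of *lolsoji* is /i/ (a vowel), it takes -lop, giving *lolsojilop*.
The final sound of *ov* is /v/, which is a voiced consonant, so the suffix is -hoz, giving *ovhoz*.

lolsojilop, ovhoz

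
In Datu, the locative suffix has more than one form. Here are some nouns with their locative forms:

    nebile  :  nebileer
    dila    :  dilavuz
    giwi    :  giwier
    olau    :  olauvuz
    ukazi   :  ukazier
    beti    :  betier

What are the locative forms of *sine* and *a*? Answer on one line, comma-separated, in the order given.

The pattern is front/back vowel harmony: -er when the last vowel of the stem is a front vowel (*nebile*, *giwi*, *ukazi*, *beti*); -vuz when the last vowel of the stem is a back vowel (*dila*, *olau*).
Since the last vowel of *sine* is /e/ (a front vowel), it takes -er, giving *sineer*.
*a* — last vowel /a/ (a back vowel) → -vuz → *avuz*.

sineer, avuz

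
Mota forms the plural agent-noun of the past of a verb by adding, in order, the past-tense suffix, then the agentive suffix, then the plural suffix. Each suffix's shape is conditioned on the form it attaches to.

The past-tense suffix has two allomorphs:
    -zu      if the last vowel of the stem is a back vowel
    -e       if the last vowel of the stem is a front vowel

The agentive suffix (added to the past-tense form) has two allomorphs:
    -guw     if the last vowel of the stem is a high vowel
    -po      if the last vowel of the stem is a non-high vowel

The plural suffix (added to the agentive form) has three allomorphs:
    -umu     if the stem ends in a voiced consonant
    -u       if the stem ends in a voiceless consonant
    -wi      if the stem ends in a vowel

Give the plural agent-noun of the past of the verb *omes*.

omesepowi

*omes*: last vowel = /e/, a front vowel → -e → *omese*.
The last vowel of the past-tense form *omese* is /e/, which is a non-high vowel, so the agentive suffix is -po, giving *omesepo*.
The final sound of the agentive form *omesepo* is /o/, which is a vowel, so the plural suffix is -wi, giving *omesepowi*.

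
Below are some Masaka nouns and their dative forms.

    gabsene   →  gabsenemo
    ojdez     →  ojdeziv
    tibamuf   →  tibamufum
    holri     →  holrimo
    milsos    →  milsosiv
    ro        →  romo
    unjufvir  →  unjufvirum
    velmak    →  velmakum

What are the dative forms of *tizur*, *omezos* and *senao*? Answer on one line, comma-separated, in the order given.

tizurum, omezosiv, senaomo

The suffix is conditioned by the final sound: -iv when the stem ends in a sibilant (*ojdez*, *milsos*); -um when the stem ends in a non-sibilant consonant (*tibamuf*, *unjufvir*, *velmak*); -mo when the stem ends in a vowel (*gabsene*, *holri*, *ro*).
The final sound of *tizur* is /r/, which is a non-sibilant consonant, so the suffix is -um, giving *tizurum*.
*omezos* — final sound /s/ (a sibilant) → -iv → *omezosiv*.
*senao* — final sound /o/ (a vowel) → -mo → *senaomo*.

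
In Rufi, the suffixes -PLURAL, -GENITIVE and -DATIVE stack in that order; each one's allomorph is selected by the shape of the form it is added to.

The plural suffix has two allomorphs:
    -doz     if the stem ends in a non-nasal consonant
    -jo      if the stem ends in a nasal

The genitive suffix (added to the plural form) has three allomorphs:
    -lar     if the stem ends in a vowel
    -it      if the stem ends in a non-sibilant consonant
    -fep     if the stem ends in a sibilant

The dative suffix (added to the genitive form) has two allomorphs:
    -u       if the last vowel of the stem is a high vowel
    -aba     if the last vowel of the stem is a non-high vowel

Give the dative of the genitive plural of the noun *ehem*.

*ehem* — final consonant /m/ (a nasal) → -jo → *ehemjo*.
The plural form *ehemjo*: final sound = /o/, a vowel → -lar → *ehemjolar*.
Since the last vowel of the genitive form *ehemjolar* is /a/ (a non-high vowel), it takes -aba, giving *ehemjolaraba*.

ehemjolaraba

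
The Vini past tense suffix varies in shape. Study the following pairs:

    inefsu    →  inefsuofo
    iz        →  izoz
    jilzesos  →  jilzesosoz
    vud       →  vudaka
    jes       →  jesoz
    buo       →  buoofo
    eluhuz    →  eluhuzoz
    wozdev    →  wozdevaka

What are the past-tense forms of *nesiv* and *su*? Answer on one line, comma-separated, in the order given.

nesivaka, suofo

The pattern is sibilance of the final sound: -oz when the stem ends in a sibilant (*iz*, *jilzesos*, *jes*, *eluhuz*); -aka when the stem ends in a non-sibilant consonant (*vud*, *wozdev*); -ofo when the stem ends in a vowel (*inefsu*, *buo*).
Since the final sound of *nesiv* is /v/ (a non-sibilant consonant), it takes -aka, giving *nesivaka*.
Since the final sound of *su* is /u/ (a vowel), it takes -ofo, giving *suofo*.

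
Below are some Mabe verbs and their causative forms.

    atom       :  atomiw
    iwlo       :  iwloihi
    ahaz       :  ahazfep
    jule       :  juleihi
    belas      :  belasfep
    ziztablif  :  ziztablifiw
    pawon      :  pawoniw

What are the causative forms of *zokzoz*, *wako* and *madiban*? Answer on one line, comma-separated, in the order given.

zokzozfep, wakoihi, madibaniw

Looking at the final sound of each stem: -fep when the stem ends in a sibilant (*ahaz*, *belas*); -iw when the stem ends in a non-sibilant consonant (*atom*, *ziztablif*, *pawon*); -ihi when the stem ends in a vowel (*iwlo*, *jule*).
Since the final sound of *zokzoz* is /z/ (a sibilant), it takes -fep, giving *zokzozfep*.
*wako*: final sound = /o/, a vowel → -ihi → *wakoihi*.
*madiban* — final sound /n/ (a non-sibilant consonant) → -iw → *madibaniw*.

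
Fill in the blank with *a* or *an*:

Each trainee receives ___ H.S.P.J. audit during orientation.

an

The indefinite article is chosen by the initial *sound* of the following word, not its spelling.
The initialism *H.S.P.J.* is read letter by letter; the first letter, H, is pronounced /eɪtʃ/, which begins with a vowel sound.
So the article is *an*: Each trainee receives an H.S.P.J. audit during orientation.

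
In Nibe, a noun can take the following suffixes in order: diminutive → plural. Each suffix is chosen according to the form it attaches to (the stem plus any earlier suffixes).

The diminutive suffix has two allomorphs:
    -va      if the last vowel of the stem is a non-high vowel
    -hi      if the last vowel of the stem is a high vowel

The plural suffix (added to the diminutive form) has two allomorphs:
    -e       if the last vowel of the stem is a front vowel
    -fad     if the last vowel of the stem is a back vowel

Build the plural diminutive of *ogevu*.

*ogevu*: last vowel = /u/, a high vowel → -hi → *ogevuhi*.
The diminutive form *ogevuhi* — last vowel /i/ (a front vowel) → -e → *ogevuhie*.

ogevuhie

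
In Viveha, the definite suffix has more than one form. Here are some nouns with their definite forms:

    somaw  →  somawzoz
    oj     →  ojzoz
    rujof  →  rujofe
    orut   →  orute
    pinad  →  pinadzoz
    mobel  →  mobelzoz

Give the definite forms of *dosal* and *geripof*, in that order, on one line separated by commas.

The suffix is conditioned by the final consonant: -e when the stem ends in a voiceless consonant (*rujof*, *orut*); -zoz when the stem ends in a voiced consonant (*somaw*, *oj*, *pinad*, *mobel*).
*dosal* — final consonant /l/ (voiced) → -zoz → *dosalzoz*.
The final consonant of *geripof* is /f/, which is voiceless, so the suffix is -e, giving *geripofe*.

dosalzoz, geripofe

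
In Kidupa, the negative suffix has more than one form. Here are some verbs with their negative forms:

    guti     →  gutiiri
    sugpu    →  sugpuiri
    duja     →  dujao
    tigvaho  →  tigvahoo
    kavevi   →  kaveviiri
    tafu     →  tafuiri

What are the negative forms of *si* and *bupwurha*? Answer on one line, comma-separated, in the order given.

The pattern is height harmony: -iri when the last vowel of the stem is a high vowel (*guti*, *sugpu*, *kavevi*, *tafu*); -o when the last vowel of the stem is a non-high vowel (*duja*, *tigvaho*).
*si* — last vowel /i/ (a high vowel) → -iri → *siiri*.
*bupwurha*: last vowel = /a/, a non-high vowel → -o → *bupwurhao*.

siiri, bupwurhao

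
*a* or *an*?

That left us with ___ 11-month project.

The indefinite article is chosen by the initial *sound* of the following word, not its spelling.
The number *11* is spoken "eleven", beginning with /ɪˈlɛvən/ — a vowel sound.
So the article is *an*: That left us with an 11-month project.

an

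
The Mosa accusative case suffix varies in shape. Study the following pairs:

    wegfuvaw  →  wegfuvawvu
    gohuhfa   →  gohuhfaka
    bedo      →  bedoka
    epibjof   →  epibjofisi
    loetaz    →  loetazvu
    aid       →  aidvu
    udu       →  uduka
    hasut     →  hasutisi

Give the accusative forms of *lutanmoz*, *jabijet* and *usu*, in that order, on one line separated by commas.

Looking at the final sound of each stem: -isi when the stem ends in a voiceless consonant (*epibjof*, *hasut*); -vu when the stem ends in a voiced consonant (*wegfuvaw*, *loetaz*, *aid*); -ka when the stem ends in a vowel (*gohuhfa*, *bedo*, *udu*).
The final sound of *lutanmoz* is /z/, which is a voiced consonant, so the suffix is -vu, giving *lutanmozvu*.
*jabijet* — final sound /t/ (a voiceless consonant) → -isi → *jabijetisi*.
*usu* — final sound /u/ (a vowel) → -ka → *usuka*.

lutanmozvu, jabijetisi, usuka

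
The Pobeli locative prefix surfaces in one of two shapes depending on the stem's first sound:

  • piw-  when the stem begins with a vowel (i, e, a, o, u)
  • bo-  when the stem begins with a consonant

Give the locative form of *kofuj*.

Since the first sound of *kofuj* is /k/ (a consonant), it takes bo-, giving *bokofuj*.

bokofuj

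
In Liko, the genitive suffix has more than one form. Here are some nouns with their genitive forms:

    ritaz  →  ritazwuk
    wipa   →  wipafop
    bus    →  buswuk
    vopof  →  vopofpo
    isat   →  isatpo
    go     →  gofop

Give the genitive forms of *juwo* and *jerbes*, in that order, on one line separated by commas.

juwofop, jerbeswuk

The pattern is sibilance of the final sound: -wuk when the stem ends in a sibilant (*ritaz*, *bus*); -po when the stem ends in a non-sibilant consonant (*vopof*, *isat*); -fop when the stem ends in a vowel (*wipa*, *go*).
The final sound of *juwo* is /o/, which is a vowel, so the suffix is -fop, giving *juwofop*.
The final sound of *jerbes* is /s/, which is a sibilant, so the suffix is -wuk, giving *jerbeswuk*.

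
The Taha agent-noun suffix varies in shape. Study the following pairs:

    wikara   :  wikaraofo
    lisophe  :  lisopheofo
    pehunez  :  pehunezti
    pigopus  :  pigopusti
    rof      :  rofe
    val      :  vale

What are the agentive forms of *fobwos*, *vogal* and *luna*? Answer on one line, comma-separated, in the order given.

The alternation tracks the final sound of the stem — -ti when the stem ends in a sibilant (*pehunez*, *pigopus*); -e when the stem ends in a non-sibilant consonant (*rof*, *val*); -ofo when the stem ends in a vowel (*wikara*, *lisophe*).
Since the final sound of *fobwos* is /s/ (a sibilant), it takes -ti, giving *fobwosti*.
The final sound of *vogal* is /l/, which is a non-sibilant consonant, so the suffix is -e, giving *vogale*.
Since the final sound of *luna* is /a/ (a vowel), it takes -ofo, giving *lunaofo*.

fobwosti, vogale, lunaofo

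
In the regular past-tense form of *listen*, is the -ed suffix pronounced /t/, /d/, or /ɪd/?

The stem *listen* ends in a voiced sound other than /d/.
The -ed suffix is realized as /ɪd/ after /t, d/; as /t/ after other voiceless consonants; and as /d/ after other voiced sounds.
So -ed on *listen* is pronounced /d/.

/d/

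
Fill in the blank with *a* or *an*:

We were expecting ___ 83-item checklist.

The indefinite article is chosen by the initial *sound* of the following word, not its spelling.
The number *83* is spoken "eighty-…", beginning with /ˈeɪti/ — a vowel sound.
So the article is *an*: We were expecting an 83-item checklist.

an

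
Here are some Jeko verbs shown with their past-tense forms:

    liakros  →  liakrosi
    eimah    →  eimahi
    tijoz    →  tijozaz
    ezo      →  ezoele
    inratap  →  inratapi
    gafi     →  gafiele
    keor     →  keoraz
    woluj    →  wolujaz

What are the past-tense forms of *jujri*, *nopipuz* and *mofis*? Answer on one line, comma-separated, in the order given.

jujriele, nopipuzaz, mofisi

The pattern is voicing of the final sound: -i when the stem ends in a voiceless consonant (*liakros*, *eimah*, *inratap*); -az when the stem ends in a voiced consonant (*tijoz*, *keor*, *woluj*); -ele when the stem ends in a vowel (*ezo*, *gafi*).
*jujri*: final sound = /i/, a vowel → -ele → *jujriele*.
*nopipuz*: final sound = /z/, a voiced consonant → -az → *nopipuzaz*.
Since the final sound of *mofis* is /s/ (a voiceless consonant), it takes -i, giving *mofisi*.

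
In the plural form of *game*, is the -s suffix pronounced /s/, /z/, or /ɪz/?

/z/

The stem *game* ends in a voiced non-sibilant sound.
The plural suffix surfaces as /ɪz/ after sibilants, /s/ after other voiceless consonants, and /z/ after other voiced sounds.
So the plural -s on *game* is pronounced /z/.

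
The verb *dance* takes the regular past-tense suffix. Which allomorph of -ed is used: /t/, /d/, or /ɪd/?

The stem *dance* ends in a voiceless consonant other than /t/.
The -ed suffix is realized as /ɪd/ after /t, d/; as /t/ after other voiceless consonants; and as /d/ after other voiced sounds.
So -ed on *dance* is pronounced /t/.

/t/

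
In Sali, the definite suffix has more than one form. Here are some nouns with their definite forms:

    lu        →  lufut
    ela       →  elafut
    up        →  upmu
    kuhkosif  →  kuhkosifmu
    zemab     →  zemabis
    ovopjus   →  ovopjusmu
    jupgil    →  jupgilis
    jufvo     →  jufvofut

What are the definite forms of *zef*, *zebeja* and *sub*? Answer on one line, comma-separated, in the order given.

zefmu, zebejafut, subis

The alternation tracks the final sound of the stem — -mu when the stem ends in a voiceless consonant (*up*, *kuhkosif*, *ovopjus*); -is when the stem ends in a voiced consonant (*zemab*, *jupgil*); -fut when the stem ends in a vowel (*lu*, *ela*, *jufvo*).
*zef*: final sound = /f/, a voiceless consonant → -mu → *zefmu*.
The final sound of *zebeja* is /a/, which is a vowel, so the suffix is -fut, giving *zebejafut*.
Since the final sound of *sub* is /b/ (a voiced consonant), it takes -is, giving *subis*.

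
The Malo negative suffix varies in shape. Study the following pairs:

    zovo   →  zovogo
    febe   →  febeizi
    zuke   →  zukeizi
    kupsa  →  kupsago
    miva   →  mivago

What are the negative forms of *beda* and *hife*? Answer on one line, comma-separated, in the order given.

The alternation tracks the last vowel of the stem — -izi when the last vowel of the stem is a front vowel (*febe*, *zuke*); -go when the last vowel of the stem is a back vowel (*zovo*, *kupsa*, *miva*).
*beda* — last vowel /a/ (a back vowel) → -go → *bedago*.
*hife* — last vowel /e/ (a front vowel) → -izi → *hifeizi*.

bedago, hifeizi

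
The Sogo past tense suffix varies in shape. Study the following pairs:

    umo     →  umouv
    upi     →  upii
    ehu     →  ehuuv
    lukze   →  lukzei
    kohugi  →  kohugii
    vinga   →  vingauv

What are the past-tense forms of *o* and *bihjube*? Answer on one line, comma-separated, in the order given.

ouv, bihjubei

The alternation tracks the last vowel of the stem — -i when the last vowel of the stem is a front vowel (*upi*, *lukze*, *kohugi*); -uv when the last vowel of the stem is a back vowel (*umo*, *ehu*, *vinga*).
The last vowel of *o* is /o/, which is a back vowel, so the suffix is -uv, giving *ouv*.
*bihjube* — last vowel /e/ (a front vowel) → -i → *bihjubei*.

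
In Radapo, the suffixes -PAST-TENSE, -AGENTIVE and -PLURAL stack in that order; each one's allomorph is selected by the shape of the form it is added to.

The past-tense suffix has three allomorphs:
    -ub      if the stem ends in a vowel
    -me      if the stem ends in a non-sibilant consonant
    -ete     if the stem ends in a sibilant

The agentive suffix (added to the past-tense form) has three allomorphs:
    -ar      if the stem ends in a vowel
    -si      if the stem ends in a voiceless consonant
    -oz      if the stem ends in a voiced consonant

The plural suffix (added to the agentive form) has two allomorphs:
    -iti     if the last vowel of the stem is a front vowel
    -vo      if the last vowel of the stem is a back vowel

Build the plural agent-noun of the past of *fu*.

*fu*: final sound = /u/, a vowel → -ub → *fuub*.
The final sound of the past-tense form *fuub* is /b/, which is a voiced consonant, so the agentive suffix is -oz, giving *fuuboz*.
The agentive form *fuuboz*: last vowel = /o/, a back vowel → -vo → *fuubozvo*.

fuubozvo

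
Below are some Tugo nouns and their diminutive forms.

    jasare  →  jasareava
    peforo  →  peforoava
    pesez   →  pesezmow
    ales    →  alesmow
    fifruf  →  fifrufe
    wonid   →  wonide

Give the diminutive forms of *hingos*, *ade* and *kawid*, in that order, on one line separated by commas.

The alternation tracks the final sound of the stem — -mow when the stem ends in a sibilant (*pesez*, *ales*); -e when the stem ends in a non-sibilant consonant (*fifruf*, *wonid*); -ava when the stem ends in a vowel (*jasare*, *peforo*).
*hingos* — final sound /s/ (a sibilant) → -mow → *hingosmow*.
Since the final sound of *ade* is /e/ (a vowel), it takes -ava, giving *adeava*.
*kawid* — final sound /d/ (a non-sibilant consonant) → -e → *kawide*.

hingosmow, adeava, kawide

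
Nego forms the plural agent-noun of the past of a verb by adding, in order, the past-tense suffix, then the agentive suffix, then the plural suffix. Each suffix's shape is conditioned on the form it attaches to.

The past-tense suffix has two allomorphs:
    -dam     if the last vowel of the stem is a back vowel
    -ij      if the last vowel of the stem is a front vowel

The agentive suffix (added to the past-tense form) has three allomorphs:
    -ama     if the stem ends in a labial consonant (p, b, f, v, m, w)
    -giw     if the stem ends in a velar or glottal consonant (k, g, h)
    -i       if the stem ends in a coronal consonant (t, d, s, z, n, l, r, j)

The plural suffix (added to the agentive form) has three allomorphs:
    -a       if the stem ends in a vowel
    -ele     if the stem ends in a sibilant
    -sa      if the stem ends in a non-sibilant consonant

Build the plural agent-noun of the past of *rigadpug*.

*rigadpug*: last vowel = /u/, a back vowel → -dam → *rigadpugdam*.
The final consonant of the past-tense form *rigadpugdam* is /m/, which is labial, so the agentive suffix is -ama, giving *rigadpugdamama*.
Since the final sound of the agentive form *rigadpugdamama* is /a/ (a vowel), it takes -a, giving *rigadpugdamamaa*.

rigadpugdamamaa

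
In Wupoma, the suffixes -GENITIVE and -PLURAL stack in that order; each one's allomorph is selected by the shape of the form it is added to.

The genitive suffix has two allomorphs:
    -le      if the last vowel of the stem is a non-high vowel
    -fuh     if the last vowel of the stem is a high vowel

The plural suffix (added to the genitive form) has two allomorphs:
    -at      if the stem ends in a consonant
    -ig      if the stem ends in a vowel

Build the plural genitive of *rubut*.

rubutfuhat

Since the last vowel of *rubut* is /u/ (a high vowel), it takes -fuh, giving *rubutfuh*.
Since the final sound of the genitive form *rubutfuh* is /h/ (a consonant), it takes -at, giving *rubutfuhat*.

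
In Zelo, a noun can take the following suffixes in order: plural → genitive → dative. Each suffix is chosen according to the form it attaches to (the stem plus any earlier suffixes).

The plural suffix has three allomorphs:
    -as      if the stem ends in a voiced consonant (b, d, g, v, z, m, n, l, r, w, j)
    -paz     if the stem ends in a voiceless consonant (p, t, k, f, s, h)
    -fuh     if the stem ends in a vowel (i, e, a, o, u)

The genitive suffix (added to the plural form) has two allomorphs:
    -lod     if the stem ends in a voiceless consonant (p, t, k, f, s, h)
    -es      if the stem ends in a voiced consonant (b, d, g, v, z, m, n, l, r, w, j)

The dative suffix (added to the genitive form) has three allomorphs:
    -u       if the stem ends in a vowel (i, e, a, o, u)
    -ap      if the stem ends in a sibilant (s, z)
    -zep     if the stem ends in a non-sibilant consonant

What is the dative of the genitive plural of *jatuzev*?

jatuzevaslodzep

*jatuzev*: final sound = /v/, a voiced consonant → -as → *jatuzevas*.
The plural form *jatuzevas* — final consonant /s/ (voiceless) → -lod → *jatuzevaslod*.
Since the final sound of the genitive form *jatuzevaslod* is /d/ (a non-sibilant consonant), it takes -zep, giving *jatuzevaslodzep*.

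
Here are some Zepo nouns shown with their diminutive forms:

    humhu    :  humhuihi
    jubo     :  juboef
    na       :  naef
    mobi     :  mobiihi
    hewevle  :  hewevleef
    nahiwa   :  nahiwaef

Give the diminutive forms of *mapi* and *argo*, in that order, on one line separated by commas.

mapiihi, argoef

The alternation tracks the last vowel of the stem — -ihi when the last vowel of the stem is a high vowel (*humhu*, *mobi*); -ef when the last vowel of the stem is a non-high vowel (*jubo*, *na*, *hewevle*, *nahiwa*).
The last vowel of *mapi* is /i/, which is a high vowel, so the suffix is -ihi, giving *mapiihi*.
*argo*: last vowel = /o/, a non-high vowel → -ef → *argoef*.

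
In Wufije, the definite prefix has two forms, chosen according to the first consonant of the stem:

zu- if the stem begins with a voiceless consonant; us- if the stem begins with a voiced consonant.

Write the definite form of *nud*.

The first consonant of *nud* is /n/, which is voiced, so the prefix is us-, giving *usnud*.

usnud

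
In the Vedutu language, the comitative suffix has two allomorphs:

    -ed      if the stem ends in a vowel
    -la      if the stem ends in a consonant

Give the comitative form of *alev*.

alevla

Since the final sound of *alev* is /v/ (a consonant), it takes -la, giving *alevla*.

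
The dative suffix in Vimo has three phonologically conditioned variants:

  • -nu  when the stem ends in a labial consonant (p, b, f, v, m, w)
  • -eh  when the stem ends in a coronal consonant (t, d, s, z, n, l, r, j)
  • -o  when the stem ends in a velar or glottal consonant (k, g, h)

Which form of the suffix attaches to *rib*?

*rib*: final consonant = /b/, labial → -nu.

-nu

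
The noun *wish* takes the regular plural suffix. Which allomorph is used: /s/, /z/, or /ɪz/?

/ɪz/

The stem *wish* ends in a sibilant (/s, z, ʃ, ʒ, tʃ, dʒ/).
The plural suffix surfaces as /ɪz/ after sibilants, /s/ after other voiceless consonants, and /z/ after other voiced sounds.
So the plural -s on *wish* is pronounced /ɪz/.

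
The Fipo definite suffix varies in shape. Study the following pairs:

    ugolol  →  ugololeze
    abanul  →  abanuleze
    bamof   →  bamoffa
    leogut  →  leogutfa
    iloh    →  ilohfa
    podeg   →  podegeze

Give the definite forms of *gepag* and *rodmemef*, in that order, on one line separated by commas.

gepageze, rodmemeffa

The alternation tracks the final consonant of the stem — -fa when the stem ends in a voiceless consonant (*bamof*, *leogut*, *iloh*); -eze when the stem ends in a voiced consonant (*ugolol*, *abanul*, *podeg*).
Since the final consonant of *gepag* is /g/ (voiced), it takes -eze, giving *gepageze*.
The final consonant of *rodmemef* is /f/, which is voiceless, so the suffix is -fa, giving *rodmemeffa*.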